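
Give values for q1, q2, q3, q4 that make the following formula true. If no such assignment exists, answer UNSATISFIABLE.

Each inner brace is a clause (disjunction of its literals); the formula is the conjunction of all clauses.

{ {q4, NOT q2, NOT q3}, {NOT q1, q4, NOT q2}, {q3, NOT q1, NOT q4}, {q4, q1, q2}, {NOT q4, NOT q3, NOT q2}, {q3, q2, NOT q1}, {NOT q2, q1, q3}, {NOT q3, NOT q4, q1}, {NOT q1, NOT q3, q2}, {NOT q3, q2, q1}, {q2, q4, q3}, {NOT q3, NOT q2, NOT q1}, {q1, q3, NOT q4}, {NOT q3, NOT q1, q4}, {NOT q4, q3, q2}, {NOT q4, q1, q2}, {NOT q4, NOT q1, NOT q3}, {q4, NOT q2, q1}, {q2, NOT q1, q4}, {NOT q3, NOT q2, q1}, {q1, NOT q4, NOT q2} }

UNSATISFIABLE

Try q4 = true.
Try q3 = true.
From the singleton clause (NOT q2), q2 = false.
From the singleton clause (q1), q1 = true.
But (NOT q1) is also a unit clause — contradiction.
Undo q3 and try q3 = false.
From the singleton clause (NOT q1), q1 = false.
But (q1) is also a unit clause — contradiction.
Either choice for q3 ends in contradiction.
Undo q4 and try q4 = false.
Try q2 = false.
From the singleton clause (q1), q1 = true.
But (NOT q1) is also a unit clause — contradiction.
Undo q2 and try q2 = true.
From the singleton clause (NOT q3), q3 = false.
From the singleton clause (NOT q1), q1 = false.
But (q1) is also a unit clause — contradiction.
Either choice for q2 ends in contradiction.
Either choice for q4 ends in contradiction.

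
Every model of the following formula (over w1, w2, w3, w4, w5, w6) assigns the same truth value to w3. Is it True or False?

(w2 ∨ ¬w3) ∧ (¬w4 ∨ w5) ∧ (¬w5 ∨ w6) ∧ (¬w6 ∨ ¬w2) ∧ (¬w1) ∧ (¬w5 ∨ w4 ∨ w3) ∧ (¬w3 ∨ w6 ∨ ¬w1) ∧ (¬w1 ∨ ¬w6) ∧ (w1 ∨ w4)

False

Suppose w3 = True.
(w2) alone gives w2 = True.
(¬w6) alone gives w6 = False.
(¬w5) alone gives w5 = False.
(¬w4) alone gives w4 = False.
(¬w1) alone gives w1 = False.
Now (w1) is unsatisfied and unit — conflict.
So every satisfying assignment has w3 = False.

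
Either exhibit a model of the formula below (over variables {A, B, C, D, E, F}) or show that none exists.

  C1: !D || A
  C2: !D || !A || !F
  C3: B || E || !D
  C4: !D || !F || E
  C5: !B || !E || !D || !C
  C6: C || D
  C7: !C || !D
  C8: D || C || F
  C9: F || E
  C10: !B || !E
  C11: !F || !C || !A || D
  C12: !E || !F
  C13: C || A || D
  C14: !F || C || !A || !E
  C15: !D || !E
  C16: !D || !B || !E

Suppose D = false.
(C) alone gives C = true.
Suppose F = false.
(E) alone gives E = true.
(!B) alone gives B = false.
No clause remains; A is free.

A=false, B=false, C=true, D=false, E=true, F=false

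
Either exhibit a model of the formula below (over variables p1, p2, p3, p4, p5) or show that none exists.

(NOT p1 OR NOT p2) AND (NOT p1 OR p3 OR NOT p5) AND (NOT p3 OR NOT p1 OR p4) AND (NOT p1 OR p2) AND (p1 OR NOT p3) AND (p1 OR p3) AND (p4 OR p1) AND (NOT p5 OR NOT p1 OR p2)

Branch on p1: set p1 = false.
Unit clause (NOT p3) forces p3 = false.
But (p3) is also a unit clause — contradiction.
So p1 must be the other value — set p1 = true.
Unit clause (NOT p2) forces p2 = false.
But (p2) is also a unit clause — contradiction.
Either choice for p1 ends in contradiction.

UNSATISFIABLE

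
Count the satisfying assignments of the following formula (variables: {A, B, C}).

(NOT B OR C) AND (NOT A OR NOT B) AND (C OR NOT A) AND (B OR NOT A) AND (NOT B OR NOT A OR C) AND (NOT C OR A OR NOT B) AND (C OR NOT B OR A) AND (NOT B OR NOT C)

2

There are 2^3 = 8 truth assignments over (A, B, C).
Check each against the 8 clauses (columns in the order A, B, C):
  F F F  ✓ satisfies all
  F F T  ✓ satisfies all
  F T F  ✗ fails (NOT B OR C)
  F T T  ✗ fails (NOT C OR A OR NOT B)
  T F F  ✗ fails (C OR NOT A)
  T F T  ✗ fails (B OR NOT A)
  T T F  ✗ fails (NOT B OR C)
  T T T  ✗ fails (NOT A OR NOT B)
2 of the 8 rows are models.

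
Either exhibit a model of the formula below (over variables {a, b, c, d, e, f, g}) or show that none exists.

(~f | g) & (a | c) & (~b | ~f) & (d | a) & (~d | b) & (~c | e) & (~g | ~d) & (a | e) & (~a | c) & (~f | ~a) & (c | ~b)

a=0,  b=1,  c=1,  d=1,  e=1,  f=0,  g=0

Try f = 0.
Try a = 0.
Unit clause (c) forces c = 1.
Unit clause (d) forces d = 1.
Unit clause (b) forces b = 1.
Unit clause (e) forces e = 1.
Unit clause (~g) forces g = 0.
Every clause now holds.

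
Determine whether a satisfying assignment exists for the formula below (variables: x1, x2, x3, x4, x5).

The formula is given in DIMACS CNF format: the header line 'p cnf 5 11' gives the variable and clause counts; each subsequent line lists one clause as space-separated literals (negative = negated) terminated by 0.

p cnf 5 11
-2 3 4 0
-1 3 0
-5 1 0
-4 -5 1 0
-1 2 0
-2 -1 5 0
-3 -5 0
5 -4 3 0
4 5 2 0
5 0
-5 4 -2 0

The clause (x5) is unit, so x5 = True.
The clause (x1) is unit, so x1 = True.
The clause (x3) is unit, so x3 = True.
That conflicts with the unit clause (¬x3).
No assignment satisfies every clause.

No, unsatisfiable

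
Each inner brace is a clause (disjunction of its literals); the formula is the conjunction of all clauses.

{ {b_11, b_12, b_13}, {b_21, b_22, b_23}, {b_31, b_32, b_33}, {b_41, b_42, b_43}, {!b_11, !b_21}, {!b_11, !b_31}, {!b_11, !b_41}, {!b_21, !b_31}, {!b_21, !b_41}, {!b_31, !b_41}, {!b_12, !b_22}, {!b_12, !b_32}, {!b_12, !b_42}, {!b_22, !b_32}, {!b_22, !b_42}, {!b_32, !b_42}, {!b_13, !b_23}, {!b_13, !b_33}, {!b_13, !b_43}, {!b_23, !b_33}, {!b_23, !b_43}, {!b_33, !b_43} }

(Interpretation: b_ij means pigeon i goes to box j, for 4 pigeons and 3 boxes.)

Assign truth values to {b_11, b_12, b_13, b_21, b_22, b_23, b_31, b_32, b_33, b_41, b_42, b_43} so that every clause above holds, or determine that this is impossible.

UNSATISFIABLE

Suppose b_11 = false.
Suppose b_12 = true.
Unit clause (!b_22) forces b_22 = false.
Unit clause (!b_32) forces b_32 = false.
Unit clause (!b_42) forces b_42 = false.
Suppose b_21 = true.
Unit clause (!b_31) forces b_31 = false.
Unit clause (b_33) forces b_33 = true.
Unit clause (!b_41) forces b_41 = false.
Unit clause (b_43) forces b_43 = true.
But (!b_43) is also a unit clause — contradiction.
So b_21 must be the other value — set b_21 = false.
Unit clause (b_23) forces b_23 = true.
Unit clause (!b_13) forces b_13 = false.
Unit clause (!b_33) forces b_33 = false.
Unit clause (b_31) forces b_31 = true.
Unit clause (!b_41) forces b_41 = false.
Unit clause (b_43) forces b_43 = true.
But (!b_43) is also a unit clause — contradiction.
Both values of b_21 lead to a conflict.
So b_12 must be the other value — set b_12 = false.
Unit clause (b_13) forces b_13 = true.
Unit clause (!b_23) forces b_23 = false.
Unit clause (!b_33) forces b_33 = false.
Unit clause (!b_43) forces b_43 = false.
Suppose b_21 = true.
Unit clause (!b_31) forces b_31 = false.
Unit clause (b_32) forces b_32 = true.
Unit clause (!b_41) forces b_41 = false.
Unit clause (b_42) forces b_42 = true.
But (!b_42) is also a unit clause — contradiction.
So b_21 must be the other value — set b_21 = false.
Unit clause (b_22) forces b_22 = true.
Unit clause (!b_32) forces b_32 = false.
Unit clause (b_31) forces b_31 = true.
Unit clause (!b_41) forces b_41 = false.
Unit clause (b_42) forces b_42 = true.
But (!b_42) is also a unit clause — contradiction.
Both values of b_21 lead to a conflict.
Both values of b_12 lead to a conflict.
So b_11 must be the other value — set b_11 = true.
Unit clause (!b_21) forces b_21 = false.
Unit clause (!b_31) forces b_31 = false.
Unit clause (!b_41) forces b_41 = false.
Suppose b_22 = true.
Unit clause (!b_12) forces b_12 = false.
Unit clause (!b_32) forces b_32 = false.
Unit clause (b_33) forces b_33 = true.
Unit clause (!b_42) forces b_42 = false.
Unit clause (b_43) forces b_43 = true.
But (!b_43) is also a unit clause — contradiction.
So b_22 must be the other value — set b_22 = false.
Unit clause (b_23) forces b_23 = true.
Unit clause (!b_13) forces b_13 = false.
Unit clause (!b_33) forces b_33 = false.
Unit clause (b_32) forces b_32 = true.
Unit clause (!b_12) forces b_12 = false.
Unit clause (!b_42) forces b_42 = false.
Unit clause (b_43) forces b_43 = true.
But (!b_43) is also a unit clause — contradiction.
Both values of b_22 lead to a conflict.
Both values of b_11 lead to a conflict.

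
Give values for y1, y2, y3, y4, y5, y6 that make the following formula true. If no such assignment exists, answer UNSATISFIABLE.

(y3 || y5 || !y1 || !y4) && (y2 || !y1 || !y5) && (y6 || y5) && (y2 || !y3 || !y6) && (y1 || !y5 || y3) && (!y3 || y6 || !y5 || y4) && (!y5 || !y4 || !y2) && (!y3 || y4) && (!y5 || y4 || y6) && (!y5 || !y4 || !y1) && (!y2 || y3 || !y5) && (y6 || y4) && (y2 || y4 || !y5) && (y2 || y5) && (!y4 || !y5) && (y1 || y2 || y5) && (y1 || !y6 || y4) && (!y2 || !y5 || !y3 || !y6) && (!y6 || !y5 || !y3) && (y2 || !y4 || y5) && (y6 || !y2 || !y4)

Try y6 = true.
Try y2 = true.
Try y5 = false.
Try y3 = false.
Try y1 = false.
The clause (y4) is unit, so y4 = true.
All clauses are satisfied.

y1: false, y2: true, y3: false, y4: true, y5: false, y6: true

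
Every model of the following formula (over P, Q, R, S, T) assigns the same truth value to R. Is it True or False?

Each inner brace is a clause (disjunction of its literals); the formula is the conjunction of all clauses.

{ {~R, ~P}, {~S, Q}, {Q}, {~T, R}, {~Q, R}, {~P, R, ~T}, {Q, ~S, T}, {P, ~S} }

True

Suppose R = 0.
The clause (Q) is unit, so Q = 1.
Now (~Q) is unsatisfied and unit — conflict.
So every satisfying assignment has R = True.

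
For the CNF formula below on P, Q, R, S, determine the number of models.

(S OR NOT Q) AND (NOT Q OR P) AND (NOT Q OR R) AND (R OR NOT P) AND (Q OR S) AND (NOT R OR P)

3

There are 2^4 = 16 truth assignments over (P, Q, R, S).
Check each against the 6 clauses (columns in the order P, Q, R, S):
  F F F F  ✗ fails (Q OR S)
  F F F T  ✓ satisfies all
  F F T F  ✗ fails (Q OR S)
  F F T T  ✗ fails (NOT R OR P)
  F T F F  ✗ fails (S OR NOT Q)
  F T F T  ✗ fails (NOT Q OR P)
  F T T F  ✗ fails (S OR NOT Q)
  F T T T  ✗ fails (NOT Q OR P)
  T F F F  ✗ fails (R OR NOT P)
  T F F T  ✗ fails (R OR NOT P)
  T F T F  ✗ fails (Q OR S)
  T F T T  ✓ satisfies all
  T T F F  ✗ fails (S OR NOT Q)
  T T F T  ✗ fails (NOT Q OR R)
  T T T F  ✗ fails (S OR NOT Q)
  T T T T  ✓ satisfies all
3 of the 16 rows are models.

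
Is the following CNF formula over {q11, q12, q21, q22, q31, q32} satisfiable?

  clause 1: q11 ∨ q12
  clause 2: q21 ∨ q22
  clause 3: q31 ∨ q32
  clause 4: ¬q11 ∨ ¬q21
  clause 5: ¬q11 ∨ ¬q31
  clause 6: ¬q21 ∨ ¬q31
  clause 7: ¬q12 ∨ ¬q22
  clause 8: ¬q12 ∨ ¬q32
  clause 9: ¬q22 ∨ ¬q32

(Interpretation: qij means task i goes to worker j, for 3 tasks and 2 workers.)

Branch on q11: set q11 = True.
(¬q21) alone gives q21 = False.
(q22) alone gives q22 = True.
(¬q31) alone gives q31 = False.
(q32) alone gives q32 = True.
That conflicts with the unit clause (¬q32).
That branch fails; take q11 = False instead.
(q12) alone gives q12 = True.
(¬q22) alone gives q22 = False.
(q21) alone gives q21 = True.
(¬q31) alone gives q31 = False.
(q32) alone gives q32 = True.
That conflicts with the unit clause (¬q32).
Neither q11 = True nor q11 = False works.
No assignment satisfies every clause.

Unsatisfiable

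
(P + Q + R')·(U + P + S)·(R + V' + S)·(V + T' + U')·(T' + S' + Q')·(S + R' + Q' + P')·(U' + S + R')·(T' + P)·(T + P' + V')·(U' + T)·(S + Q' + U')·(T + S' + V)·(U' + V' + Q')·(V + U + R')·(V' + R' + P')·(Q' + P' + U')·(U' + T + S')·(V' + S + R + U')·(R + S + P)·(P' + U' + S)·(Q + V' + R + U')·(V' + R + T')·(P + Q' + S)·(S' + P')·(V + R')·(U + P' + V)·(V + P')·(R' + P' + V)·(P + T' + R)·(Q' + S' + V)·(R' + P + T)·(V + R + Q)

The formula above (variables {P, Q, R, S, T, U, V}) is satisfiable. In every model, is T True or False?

Suppose T = 1.
From the singleton clause (P), P = 1.
From the singleton clause (S'), S = 0.
From the singleton clause (U'), U = 0.
From the singleton clause (V), V = 1.
From the singleton clause (R), R = 1.
But (R') is also a unit clause — contradiction.
So every satisfying assignment has T = False.

False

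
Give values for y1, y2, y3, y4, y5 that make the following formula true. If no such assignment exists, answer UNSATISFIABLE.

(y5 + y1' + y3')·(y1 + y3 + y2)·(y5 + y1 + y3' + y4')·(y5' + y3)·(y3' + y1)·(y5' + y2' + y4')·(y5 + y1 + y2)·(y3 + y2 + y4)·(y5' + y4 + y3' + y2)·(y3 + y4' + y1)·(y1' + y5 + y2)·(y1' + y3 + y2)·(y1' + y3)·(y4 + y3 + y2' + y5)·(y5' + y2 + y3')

Suppose y5 = 1.
The clause (y3) is unit, so y3 = 1.
The clause (y1) is unit, so y1 = 1.
The clause (y2) is unit, so y2 = 1.
The clause (y4') is unit, so y4 = 0.
All clauses are satisfied.

y1 ↦ 1; y2 ↦ 1; y3 ↦ 1; y4 ↦ 0; y5 ↦ 1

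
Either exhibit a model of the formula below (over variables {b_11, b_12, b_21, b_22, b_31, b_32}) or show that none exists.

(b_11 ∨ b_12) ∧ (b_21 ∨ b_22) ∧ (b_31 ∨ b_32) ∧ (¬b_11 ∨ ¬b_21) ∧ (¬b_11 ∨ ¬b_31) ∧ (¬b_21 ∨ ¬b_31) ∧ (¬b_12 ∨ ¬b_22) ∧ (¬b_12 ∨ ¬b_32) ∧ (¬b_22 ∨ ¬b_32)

Case b_11 = True:
Unit clause (¬b_21) forces b_21 = False.
Unit clause (b_22) forces b_22 = True.
Unit clause (¬b_31) forces b_31 = False.
Unit clause (b_32) forces b_32 = True.
That conflicts with the unit clause (¬b_32).
Backtrack on b_11: now try b_11 = False.
Unit clause (b_12) forces b_12 = True.
Unit clause (¬b_22) forces b_22 = False.
Unit clause (b_21) forces b_21 = True.
Unit clause (¬b_31) forces b_31 = False.
Unit clause (b_32) forces b_32 = True.
That conflicts with the unit clause (¬b_32).
Either choice for b_11 ends in contradiction.

UNSATISFIABLE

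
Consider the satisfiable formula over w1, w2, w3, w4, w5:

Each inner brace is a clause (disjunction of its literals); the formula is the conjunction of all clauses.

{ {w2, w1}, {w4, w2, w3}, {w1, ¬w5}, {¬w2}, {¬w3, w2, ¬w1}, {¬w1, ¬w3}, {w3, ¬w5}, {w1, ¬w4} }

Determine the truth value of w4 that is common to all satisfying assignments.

True

Suppose w4 = False.
From the singleton clause (¬w2), w2 = False.
From the singleton clause (w1), w1 = True.
From the singleton clause (w3), w3 = True.
That conflicts with the unit clause (¬w3).
So every satisfying assignment has w4 = True.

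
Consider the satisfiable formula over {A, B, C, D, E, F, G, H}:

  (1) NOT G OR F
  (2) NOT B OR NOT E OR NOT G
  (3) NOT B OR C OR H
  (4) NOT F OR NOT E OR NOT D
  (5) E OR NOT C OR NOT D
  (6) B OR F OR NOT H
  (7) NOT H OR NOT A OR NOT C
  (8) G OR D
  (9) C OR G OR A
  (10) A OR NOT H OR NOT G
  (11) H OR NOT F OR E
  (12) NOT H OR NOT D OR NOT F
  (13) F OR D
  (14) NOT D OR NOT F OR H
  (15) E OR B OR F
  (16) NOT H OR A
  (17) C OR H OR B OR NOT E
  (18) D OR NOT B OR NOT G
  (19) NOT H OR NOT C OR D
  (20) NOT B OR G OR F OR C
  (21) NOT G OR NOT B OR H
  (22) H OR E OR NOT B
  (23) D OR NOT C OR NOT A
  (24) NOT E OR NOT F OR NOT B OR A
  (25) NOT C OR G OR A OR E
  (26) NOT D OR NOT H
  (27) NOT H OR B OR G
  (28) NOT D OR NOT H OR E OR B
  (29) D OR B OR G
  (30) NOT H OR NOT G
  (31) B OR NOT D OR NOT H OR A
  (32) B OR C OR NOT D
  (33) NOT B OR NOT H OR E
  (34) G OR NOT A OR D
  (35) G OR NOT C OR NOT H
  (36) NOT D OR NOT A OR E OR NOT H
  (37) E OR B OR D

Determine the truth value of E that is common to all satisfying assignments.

True

Suppose E = false.
Branch on G: set G = false.
From the singleton clause (D), D = true.
From the singleton clause (NOT C), C = false.
From the singleton clause (A), A = true.
From the singleton clause (NOT H), H = false.
From the singleton clause (NOT B), B = false.
Now (B) is unsatisfied and unit — conflict.
So G must be the other value — set G = true.
From the singleton clause (F), F = true.
From the singleton clause (H), H = true.
Now (NOT H) is unsatisfied and unit — conflict.
Neither G = true nor G = false works.
So every satisfying assignment has E = True.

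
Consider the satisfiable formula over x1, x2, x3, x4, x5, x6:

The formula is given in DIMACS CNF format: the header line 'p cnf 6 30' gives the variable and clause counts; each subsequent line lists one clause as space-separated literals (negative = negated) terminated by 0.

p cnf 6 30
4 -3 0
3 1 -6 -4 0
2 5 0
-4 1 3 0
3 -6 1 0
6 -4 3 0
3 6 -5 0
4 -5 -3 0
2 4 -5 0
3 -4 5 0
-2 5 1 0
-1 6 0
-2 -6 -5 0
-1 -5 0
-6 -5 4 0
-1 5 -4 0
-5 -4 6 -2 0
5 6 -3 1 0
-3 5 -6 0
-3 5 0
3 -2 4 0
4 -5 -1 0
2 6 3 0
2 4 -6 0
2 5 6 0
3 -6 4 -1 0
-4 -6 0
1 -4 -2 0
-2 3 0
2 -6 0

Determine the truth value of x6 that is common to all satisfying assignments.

False

Suppose x6 = True.
(¬x4) alone gives x4 = False.
(¬x3) alone gives x3 = False.
(x1) alone gives x1 = True.
But (¬x1) is also a unit clause — contradiction.
So every satisfying assignment has x6 = False.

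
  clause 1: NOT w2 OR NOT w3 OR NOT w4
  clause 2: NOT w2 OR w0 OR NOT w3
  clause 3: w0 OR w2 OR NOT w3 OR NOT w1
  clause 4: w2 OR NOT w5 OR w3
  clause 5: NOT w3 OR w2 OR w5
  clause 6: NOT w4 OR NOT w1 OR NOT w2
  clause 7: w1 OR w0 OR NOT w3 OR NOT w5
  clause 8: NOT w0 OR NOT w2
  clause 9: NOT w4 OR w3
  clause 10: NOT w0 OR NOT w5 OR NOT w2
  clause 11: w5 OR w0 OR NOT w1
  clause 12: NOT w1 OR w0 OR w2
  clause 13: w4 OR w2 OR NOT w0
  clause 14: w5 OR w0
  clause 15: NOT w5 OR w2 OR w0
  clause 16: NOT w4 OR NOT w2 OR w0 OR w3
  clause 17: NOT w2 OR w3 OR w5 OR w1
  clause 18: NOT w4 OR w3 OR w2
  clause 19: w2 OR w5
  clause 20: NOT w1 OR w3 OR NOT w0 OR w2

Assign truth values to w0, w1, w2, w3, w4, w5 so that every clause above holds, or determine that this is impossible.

w0=true,  w1=false,  w2=false,  w3=true,  w4=true,  w5=true

Try w0 = true.
The clause (NOT w2) is unit, so w2 = false.
The clause (w4) is unit, so w4 = true.
The clause (w3) is unit, so w3 = true.
The clause (w5) is unit, so w5 = true.
Every clause is now satisfied; w1 is unconstrained.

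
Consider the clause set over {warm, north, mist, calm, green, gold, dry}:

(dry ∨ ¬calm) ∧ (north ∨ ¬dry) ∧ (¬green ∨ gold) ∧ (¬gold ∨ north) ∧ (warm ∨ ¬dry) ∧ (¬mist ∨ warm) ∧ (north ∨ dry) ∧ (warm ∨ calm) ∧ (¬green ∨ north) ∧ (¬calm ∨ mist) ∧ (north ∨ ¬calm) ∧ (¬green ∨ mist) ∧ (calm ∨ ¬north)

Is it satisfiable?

Try dry = True.
The clause (north) is unit, so north = True.
The clause (warm) is unit, so warm = True.
The clause (calm) is unit, so calm = True.
The clause (mist) is unit, so mist = True.
Try green = True.
The clause (gold) is unit, so gold = True.
This assignment satisfies each clause.
A satisfying assignment: warm: True,  north: True,  mist: True,  calm: True,  green: True,  gold: True,  dry: True.

Yes, satisfiable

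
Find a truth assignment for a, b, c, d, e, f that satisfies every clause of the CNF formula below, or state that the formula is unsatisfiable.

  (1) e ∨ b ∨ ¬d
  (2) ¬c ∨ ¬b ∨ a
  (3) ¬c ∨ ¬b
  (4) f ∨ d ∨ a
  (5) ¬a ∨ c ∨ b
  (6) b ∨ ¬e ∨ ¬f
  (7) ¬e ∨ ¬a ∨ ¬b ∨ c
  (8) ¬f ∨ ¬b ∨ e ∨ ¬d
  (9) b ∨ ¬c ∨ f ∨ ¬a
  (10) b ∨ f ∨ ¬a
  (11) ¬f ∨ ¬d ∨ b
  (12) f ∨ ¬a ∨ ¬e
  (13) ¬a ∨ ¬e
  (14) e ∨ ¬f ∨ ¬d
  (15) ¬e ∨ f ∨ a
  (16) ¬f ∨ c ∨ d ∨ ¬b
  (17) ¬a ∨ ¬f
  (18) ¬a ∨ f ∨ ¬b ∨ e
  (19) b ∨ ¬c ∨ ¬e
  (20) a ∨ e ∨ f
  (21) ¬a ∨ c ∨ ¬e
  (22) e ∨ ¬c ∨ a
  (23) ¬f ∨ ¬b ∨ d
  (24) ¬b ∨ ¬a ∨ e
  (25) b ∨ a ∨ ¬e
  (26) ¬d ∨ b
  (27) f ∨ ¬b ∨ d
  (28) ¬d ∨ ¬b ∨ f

a=False, b=False, c=False, d=False, e=False, f=True

Case c = False:
Case a = False:
Case f = True:
Case b = False:
(¬e) alone gives e = False.
(¬d) alone gives d = False.
This assignment satisfies each clause.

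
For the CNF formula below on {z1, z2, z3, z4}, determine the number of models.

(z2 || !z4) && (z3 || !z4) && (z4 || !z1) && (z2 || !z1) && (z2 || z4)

There are 2^4 = 16 truth assignments over (z1, z2, z3, z4).
Split on z3. With z3 = true, the clauses containing z3 are satisfied and !z3 drops from the rest; 3 of the 2^3 = 8 assignments to the other variables satisfy what remains.
With z3 = false, by the same count on the reduced clause set, 1 assignment works.
(One model: z1=F, z2=T, z3=F, z4=F.)
Total: 3 + 1 = 4.

4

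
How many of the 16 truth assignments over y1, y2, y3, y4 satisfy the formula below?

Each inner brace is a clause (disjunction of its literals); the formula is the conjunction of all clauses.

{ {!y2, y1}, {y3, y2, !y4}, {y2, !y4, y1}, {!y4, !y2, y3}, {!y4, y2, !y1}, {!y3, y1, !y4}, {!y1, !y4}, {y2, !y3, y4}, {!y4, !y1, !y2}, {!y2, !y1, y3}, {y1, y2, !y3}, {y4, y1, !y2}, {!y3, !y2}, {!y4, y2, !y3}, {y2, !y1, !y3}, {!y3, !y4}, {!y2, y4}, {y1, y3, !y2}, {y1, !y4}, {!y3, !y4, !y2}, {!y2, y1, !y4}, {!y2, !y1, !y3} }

There are 2^4 = 16 truth assignments over (y1, y2, y3, y4).
Split on y3. With y3 = true, the clauses containing y3 are satisfied and !y3 drops from the rest; 0 of the 2^3 = 8 assignments to the other variables satisfy what remains.
With y3 = false, by the same count on the reduced clause set, 2 assignments work.
(One model: y1=F, y2=F, y3=F, y4=F.)
Total: 0 + 2 = 2.

2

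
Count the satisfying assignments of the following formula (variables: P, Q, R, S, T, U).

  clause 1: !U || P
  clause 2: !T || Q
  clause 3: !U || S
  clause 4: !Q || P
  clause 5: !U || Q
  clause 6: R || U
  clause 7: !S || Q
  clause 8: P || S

9

There are 2^6 = 64 truth assignments over (P, Q, R, S, T, U).
Split on U. With U = true, the clauses containing U are satisfied and !U drops from the rest; 4 of the 2^5 = 32 assignments to the other variables satisfy what remains.
With U = false, by the same count on the reduced clause set, 5 assignments work.
Total: 4 + 5 = 9.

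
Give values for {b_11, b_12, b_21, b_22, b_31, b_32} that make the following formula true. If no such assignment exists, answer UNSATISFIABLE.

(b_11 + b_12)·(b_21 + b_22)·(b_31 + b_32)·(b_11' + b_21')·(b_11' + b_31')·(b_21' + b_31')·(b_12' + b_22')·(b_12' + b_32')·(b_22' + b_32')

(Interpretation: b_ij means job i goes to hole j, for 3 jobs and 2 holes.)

UNSATISFIABLE

Try b_11 = 1.
From the singleton clause (b_21'), b_21 = 0.
From the singleton clause (b_22), b_22 = 1.
From the singleton clause (b_31'), b_31 = 0.
From the singleton clause (b_32), b_32 = 1.
Now (b_32') is unsatisfied and unit — conflict.
Undo b_11 and try b_11 = 0.
From the singleton clause (b_12), b_12 = 1.
From the singleton clause (b_22'), b_22 = 0.
From the singleton clause (b_21), b_21 = 1.
From the singleton clause (b_31'), b_31 = 0.
From the singleton clause (b_32), b_32 = 1.
Now (b_32') is unsatisfied and unit — conflict.
Either choice for b_11 ends in contradiction.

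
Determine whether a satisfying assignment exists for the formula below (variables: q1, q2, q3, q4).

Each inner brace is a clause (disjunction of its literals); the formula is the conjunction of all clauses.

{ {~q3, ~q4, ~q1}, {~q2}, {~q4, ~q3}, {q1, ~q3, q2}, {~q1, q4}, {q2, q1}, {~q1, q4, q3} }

(~q2) alone gives q2 = 0.
(q1) alone gives q1 = 1.
(q4) alone gives q4 = 1.
(~q3) alone gives q3 = 0.
This assignment satisfies each clause.
A satisfying assignment: q1: 1, q2: 0, q3: 0, q4: 1.

Yes, satisfiable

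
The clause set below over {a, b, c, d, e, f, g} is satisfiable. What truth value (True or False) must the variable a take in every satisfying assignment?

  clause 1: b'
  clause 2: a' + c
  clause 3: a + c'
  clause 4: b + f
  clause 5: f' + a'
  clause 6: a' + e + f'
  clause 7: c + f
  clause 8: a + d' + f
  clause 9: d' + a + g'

Suppose a = 1.
(b') alone gives b = 0.
(c) alone gives c = 1.
(f) alone gives f = 1.
Now (f') is unsatisfied and unit — conflict.
So every satisfying assignment has a = False.

False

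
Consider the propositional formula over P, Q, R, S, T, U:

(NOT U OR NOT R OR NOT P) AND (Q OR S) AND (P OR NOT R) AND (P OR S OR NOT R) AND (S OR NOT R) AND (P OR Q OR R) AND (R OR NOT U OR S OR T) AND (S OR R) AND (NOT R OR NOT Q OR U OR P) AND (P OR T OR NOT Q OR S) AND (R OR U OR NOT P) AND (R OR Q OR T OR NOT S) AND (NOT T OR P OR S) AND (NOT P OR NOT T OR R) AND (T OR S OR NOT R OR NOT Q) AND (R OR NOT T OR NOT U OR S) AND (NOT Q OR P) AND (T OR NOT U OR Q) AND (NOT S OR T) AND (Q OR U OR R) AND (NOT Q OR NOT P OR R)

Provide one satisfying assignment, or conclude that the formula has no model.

P ↦ true; Q ↦ true; R ↦ true; S ↦ true; T ↦ true; U ↦ false

Try Q = true.
The clause (P) is unit, so P = true.
The clause (R) is unit, so R = true.
The clause (NOT U) is unit, so U = false.
The clause (S) is unit, so S = true.
The clause (T) is unit, so T = true.
All clauses are satisfied.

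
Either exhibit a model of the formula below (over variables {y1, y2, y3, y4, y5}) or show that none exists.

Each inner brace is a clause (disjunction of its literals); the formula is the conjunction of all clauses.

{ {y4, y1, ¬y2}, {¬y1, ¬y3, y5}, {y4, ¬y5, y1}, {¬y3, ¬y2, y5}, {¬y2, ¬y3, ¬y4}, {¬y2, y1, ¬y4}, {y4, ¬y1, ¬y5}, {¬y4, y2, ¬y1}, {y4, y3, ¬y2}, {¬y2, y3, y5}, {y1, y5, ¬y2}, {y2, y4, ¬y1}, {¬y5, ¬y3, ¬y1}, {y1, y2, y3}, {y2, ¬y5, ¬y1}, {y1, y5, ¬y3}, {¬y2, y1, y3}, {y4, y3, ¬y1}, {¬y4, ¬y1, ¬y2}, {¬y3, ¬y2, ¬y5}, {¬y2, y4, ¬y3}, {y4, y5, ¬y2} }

Branch on y4: set y4 = True.
Branch on y2: set y2 = False.
(¬y1) alone gives y1 = False.
(y3) alone gives y3 = True.
(y5) alone gives y5 = True.
This assignment satisfies each clause.

y1=False; y2=False; y3=True; y4=True; y5=True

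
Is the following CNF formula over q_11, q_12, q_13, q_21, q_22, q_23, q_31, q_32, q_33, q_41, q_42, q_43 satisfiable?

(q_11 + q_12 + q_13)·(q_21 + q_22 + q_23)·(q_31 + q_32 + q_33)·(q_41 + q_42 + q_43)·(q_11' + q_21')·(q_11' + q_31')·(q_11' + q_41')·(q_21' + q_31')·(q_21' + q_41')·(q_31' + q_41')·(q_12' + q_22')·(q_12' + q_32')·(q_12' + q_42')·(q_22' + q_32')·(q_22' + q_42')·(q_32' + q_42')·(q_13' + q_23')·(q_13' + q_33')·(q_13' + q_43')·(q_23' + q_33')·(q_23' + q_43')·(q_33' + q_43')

Case q_11 = 0:
Case q_12 = 1:
The clause (q_22') is unit, so q_22 = 0.
The clause (q_32') is unit, so q_32 = 0.
The clause (q_42') is unit, so q_42 = 0.
Case q_21 = 1:
The clause (q_31') is unit, so q_31 = 0.
The clause (q_33) is unit, so q_33 = 1.
The clause (q_41') is unit, so q_41 = 0.
The clause (q_43) is unit, so q_43 = 1.
That conflicts with the unit clause (q_43').
So q_21 must be the other value — set q_21 = 0.
The clause (q_23) is unit, so q_23 = 1.
The clause (q_13') is unit, so q_13 = 0.
The clause (q_33') is unit, so q_33 = 0.
The clause (q_31) is unit, so q_31 = 1.
The clause (q_41') is unit, so q_41 = 0.
The clause (q_43) is unit, so q_43 = 1.
That conflicts with the unit clause (q_43').
Neither q_21 = 1 nor q_21 = 0 works.
So q_12 must be the other value — set q_12 = 0.
The clause (q_13) is unit, so q_13 = 1.
The clause (q_23') is unit, so q_23 = 0.
The clause (q_33') is unit, so q_33 = 0.
The clause (q_43') is unit, so q_43 = 0.
Case q_21 = 1:
The clause (q_31') is unit, so q_31 = 0.
The clause (q_32) is unit, so q_32 = 1.
The clause (q_41') is unit, so q_41 = 0.
The clause (q_42) is unit, so q_42 = 1.
That conflicts with the unit clause (q_42').
So q_21 must be the other value — set q_21 = 0.
The clause (q_22) is unit, so q_22 = 1.
The clause (q_32') is unit, so q_32 = 0.
The clause (q_31) is unit, so q_31 = 1.
The clause (q_41') is unit, so q_41 = 0.
The clause (q_42) is unit, so q_42 = 1.
That conflicts with the unit clause (q_42').
Neither q_21 = 1 nor q_21 = 0 works.
Neither q_12 = 1 nor q_12 = 0 works.
So q_11 must be the other value — set q_11 = 1.
The clause (q_21') is unit, so q_21 = 0.
The clause (q_31') is unit, so q_31 = 0.
The clause (q_41') is unit, so q_41 = 0.
Case q_22 = 1:
The clause (q_12') is unit, so q_12 = 0.
The clause (q_32') is unit, so q_32 = 0.
The clause (q_33) is unit, so q_33 = 1.
The clause (q_42') is unit, so q_42 = 0.
The clause (q_43) is unit, so q_43 = 1.
That conflicts with the unit clause (q_43').
So q_22 must be the other value — set q_22 = 0.
The clause (q_23) is unit, so q_23 = 1.
The clause (q_13') is unit, so q_13 = 0.
The clause (q_33') is unit, so q_33 = 0.
The clause (q_32) is unit, so q_32 = 1.
The clause (q_12') is unit, so q_12 = 0.
The clause (q_42') is unit, so q_42 = 0.
The clause (q_43) is unit, so q_43 = 1.
That conflicts with the unit clause (q_43').
Neither q_22 = 1 nor q_22 = 0 works.
Neither q_11 = 1 nor q_11 = 0 works.
No assignment satisfies every clause.

No, unsatisfiable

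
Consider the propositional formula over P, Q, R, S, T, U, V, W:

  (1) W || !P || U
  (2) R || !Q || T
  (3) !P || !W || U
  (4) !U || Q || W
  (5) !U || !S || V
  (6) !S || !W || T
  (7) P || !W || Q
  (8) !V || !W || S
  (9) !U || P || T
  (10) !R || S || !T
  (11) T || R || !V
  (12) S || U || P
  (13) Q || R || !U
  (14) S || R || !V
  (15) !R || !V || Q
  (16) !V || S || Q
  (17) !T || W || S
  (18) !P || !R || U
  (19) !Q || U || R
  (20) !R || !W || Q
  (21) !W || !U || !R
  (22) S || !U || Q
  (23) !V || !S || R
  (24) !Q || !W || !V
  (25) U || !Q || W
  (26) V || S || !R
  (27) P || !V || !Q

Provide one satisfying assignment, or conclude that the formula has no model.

Branch on W: set W = false.
Branch on P: set P = false.
Branch on U: set U = false.
Unit clause (S) forces S = true.
Unit clause (!Q) forces Q = false.
Branch on R: set R = true.
Unit clause (!V) forces V = false.
No clause remains; T is free.

P: false, Q: false, R: true, S: true, T: true, U: false, V: false, W: false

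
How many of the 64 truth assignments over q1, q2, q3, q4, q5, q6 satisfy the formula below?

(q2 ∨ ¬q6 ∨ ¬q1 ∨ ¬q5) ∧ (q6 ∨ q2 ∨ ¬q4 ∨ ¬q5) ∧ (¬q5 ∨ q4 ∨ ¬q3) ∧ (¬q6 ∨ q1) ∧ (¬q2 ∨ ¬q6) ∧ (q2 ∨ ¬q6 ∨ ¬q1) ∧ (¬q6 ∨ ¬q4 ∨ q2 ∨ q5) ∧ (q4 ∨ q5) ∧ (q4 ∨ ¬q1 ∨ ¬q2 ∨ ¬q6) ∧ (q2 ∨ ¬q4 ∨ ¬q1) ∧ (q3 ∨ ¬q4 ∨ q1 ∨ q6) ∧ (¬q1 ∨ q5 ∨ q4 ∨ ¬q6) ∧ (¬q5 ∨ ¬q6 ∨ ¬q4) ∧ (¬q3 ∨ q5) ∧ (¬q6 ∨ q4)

There are 2^6 = 64 truth assignments over (q1, q2, q3, q4, q5, q6).
Split on q4. With q4 = True, the clauses containing q4 are satisfied and ¬q4 drops from the rest; 4 of the 2^5 = 32 assignments to the other variables satisfy what remains.
With q4 = False, by the same count on the reduced clause set, 4 assignments work.
Total: 4 + 4 = 8.

8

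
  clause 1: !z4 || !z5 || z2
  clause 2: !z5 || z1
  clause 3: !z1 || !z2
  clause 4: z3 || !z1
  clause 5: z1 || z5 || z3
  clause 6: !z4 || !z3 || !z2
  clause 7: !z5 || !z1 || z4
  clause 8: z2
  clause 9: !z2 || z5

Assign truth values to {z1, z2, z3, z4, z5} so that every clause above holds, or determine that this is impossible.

UNSATISFIABLE

Unit clause (z2) forces z2 = true.
Unit clause (!z1) forces z1 = false.
Unit clause (!z5) forces z5 = false.
Now (z5) is unsatisfied and unit — conflict.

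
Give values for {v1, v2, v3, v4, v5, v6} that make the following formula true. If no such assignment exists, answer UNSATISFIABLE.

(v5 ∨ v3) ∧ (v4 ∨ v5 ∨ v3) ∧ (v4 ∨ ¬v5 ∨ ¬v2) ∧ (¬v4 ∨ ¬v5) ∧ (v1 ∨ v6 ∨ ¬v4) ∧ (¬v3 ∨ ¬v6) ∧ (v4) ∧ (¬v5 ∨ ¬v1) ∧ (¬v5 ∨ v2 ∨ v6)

v1 ↦ True; v2 ↦ True; v3 ↦ True; v4 ↦ True; v5 ↦ False; v6 ↦ False

From the singleton clause (v4), v4 = True.
From the singleton clause (¬v5), v5 = False.
From the singleton clause (v3), v3 = True.
From the singleton clause (¬v6), v6 = False.
From the singleton clause (v1), v1 = True.
All clauses hold; v2 can take either value.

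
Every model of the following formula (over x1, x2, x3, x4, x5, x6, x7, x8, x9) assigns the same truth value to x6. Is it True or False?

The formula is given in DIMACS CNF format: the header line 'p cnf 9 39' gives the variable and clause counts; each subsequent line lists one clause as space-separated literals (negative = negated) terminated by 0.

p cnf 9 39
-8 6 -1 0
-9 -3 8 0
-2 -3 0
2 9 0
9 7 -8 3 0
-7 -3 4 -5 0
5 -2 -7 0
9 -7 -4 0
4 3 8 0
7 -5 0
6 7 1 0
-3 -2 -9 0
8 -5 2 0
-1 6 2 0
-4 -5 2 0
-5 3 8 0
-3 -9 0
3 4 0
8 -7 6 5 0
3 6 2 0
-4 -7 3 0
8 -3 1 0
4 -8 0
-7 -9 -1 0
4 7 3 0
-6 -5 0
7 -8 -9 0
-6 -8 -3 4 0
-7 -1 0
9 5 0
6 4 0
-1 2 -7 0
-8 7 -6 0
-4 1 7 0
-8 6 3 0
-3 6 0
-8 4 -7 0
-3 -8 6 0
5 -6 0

Suppose x6 = True.
The clause (¬x5) is unit, so x5 = False.
That conflicts with the unit clause (x5).
So every satisfying assignment has x6 = False.

False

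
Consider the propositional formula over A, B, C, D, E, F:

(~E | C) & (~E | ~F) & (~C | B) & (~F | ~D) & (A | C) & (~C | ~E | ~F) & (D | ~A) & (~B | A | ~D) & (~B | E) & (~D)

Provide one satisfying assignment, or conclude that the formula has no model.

A: 0, B: 1, C: 1, D: 0, E: 1, F: 0

The clause (~D) is unit, so D = 0.
The clause (~A) is unit, so A = 0.
The clause (C) is unit, so C = 1.
The clause (B) is unit, so B = 1.
The clause (E) is unit, so E = 1.
The clause (~F) is unit, so F = 0.
All clauses are satisfied.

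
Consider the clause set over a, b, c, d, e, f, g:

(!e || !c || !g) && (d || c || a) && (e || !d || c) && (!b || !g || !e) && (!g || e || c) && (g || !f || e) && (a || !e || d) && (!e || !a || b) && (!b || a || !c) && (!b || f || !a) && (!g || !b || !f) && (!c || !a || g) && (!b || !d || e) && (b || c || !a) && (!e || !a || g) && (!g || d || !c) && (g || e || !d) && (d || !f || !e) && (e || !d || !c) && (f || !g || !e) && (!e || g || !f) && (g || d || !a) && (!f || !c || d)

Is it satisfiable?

Yes

Branch on e: set e = false.
Branch on d: set d = false.
Branch on c: set c = true.
(!g) alone gives g = false.
(!f) alone gives f = false.
(!a) alone gives a = false.
(!b) alone gives b = false.
This assignment satisfies each clause.
A satisfying assignment: a ↦ false, b ↦ false, c ↦ true, d ↦ false, e ↦ false, f ↦ false, g ↦ false.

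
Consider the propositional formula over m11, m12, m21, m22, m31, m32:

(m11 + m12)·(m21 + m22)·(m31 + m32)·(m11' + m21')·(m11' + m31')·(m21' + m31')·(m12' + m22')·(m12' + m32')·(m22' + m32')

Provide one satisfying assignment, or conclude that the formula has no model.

Case m11 = 1:
The clause (m21') is unit, so m21 = 0.
The clause (m22) is unit, so m22 = 1.
The clause (m31') is unit, so m31 = 0.
The clause (m32) is unit, so m32 = 1.
But (m32') is also a unit clause — contradiction.
So m11 must be the other value — set m11 = 0.
The clause (m12) is unit, so m12 = 1.
The clause (m22') is unit, so m22 = 0.
The clause (m21) is unit, so m21 = 1.
The clause (m31') is unit, so m31 = 0.
The clause (m32) is unit, so m32 = 1.
But (m32') is also a unit clause — contradiction.
Either choice for m11 ends in contradiction.

UNSATISFIABLE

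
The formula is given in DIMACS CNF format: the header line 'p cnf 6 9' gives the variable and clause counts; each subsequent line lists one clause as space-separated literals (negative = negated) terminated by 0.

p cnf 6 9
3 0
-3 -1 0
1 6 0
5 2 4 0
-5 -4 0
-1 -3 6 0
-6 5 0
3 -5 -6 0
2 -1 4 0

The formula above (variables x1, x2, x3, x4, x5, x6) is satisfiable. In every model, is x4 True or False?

False

Suppose x4 = True.
(x3) alone gives x3 = True.
(¬x1) alone gives x1 = False.
(x6) alone gives x6 = True.
(¬x5) alone gives x5 = False.
But (x5) is also a unit clause — contradiction.
So every satisfying assignment has x4 = False.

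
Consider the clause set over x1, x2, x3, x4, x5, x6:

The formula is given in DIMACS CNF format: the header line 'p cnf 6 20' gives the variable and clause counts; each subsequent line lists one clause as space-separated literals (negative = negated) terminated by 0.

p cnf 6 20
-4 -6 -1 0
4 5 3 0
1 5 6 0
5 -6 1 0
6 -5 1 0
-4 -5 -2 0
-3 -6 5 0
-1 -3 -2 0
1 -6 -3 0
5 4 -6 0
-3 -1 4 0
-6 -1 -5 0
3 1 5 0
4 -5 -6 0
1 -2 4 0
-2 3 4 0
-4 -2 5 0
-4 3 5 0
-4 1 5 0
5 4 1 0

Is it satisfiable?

Satisfiable

Suppose x4 = True.
Suppose x6 = False.
Suppose x1 = True.
Suppose x5 = False.
The clause (¬x2) is unit, so x2 = False.
The clause (x3) is unit, so x3 = True.
Every clause now holds.
A satisfying assignment: x1=True,  x2=False,  x3=True,  x4=True,  x5=False,  x6=False.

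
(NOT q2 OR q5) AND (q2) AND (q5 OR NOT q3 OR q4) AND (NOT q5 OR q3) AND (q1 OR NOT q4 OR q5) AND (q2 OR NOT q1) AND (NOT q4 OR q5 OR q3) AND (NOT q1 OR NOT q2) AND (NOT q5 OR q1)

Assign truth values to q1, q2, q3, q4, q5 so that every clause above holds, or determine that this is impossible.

UNSATISFIABLE

From the singleton clause (q2), q2 = true.
From the singleton clause (q5), q5 = true.
From the singleton clause (q3), q3 = true.
From the singleton clause (NOT q1), q1 = false.
That conflicts with the unit clause (q1).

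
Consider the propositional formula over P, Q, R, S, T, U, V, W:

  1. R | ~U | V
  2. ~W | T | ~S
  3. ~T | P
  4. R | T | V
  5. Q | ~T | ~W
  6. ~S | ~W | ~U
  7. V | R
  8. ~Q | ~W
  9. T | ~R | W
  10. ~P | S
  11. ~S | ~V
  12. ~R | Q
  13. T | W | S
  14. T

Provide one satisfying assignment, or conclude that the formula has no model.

P: 1; Q: 1; R: 1; S: 1; T: 1; U: 1; V: 0; W: 0

From the singleton clause (T), T = 1.
From the singleton clause (P), P = 1.
From the singleton clause (S), S = 1.
From the singleton clause (~V), V = 0.
From the singleton clause (R), R = 1.
From the singleton clause (Q), Q = 1.
From the singleton clause (~W), W = 0.
No clause remains; U is free.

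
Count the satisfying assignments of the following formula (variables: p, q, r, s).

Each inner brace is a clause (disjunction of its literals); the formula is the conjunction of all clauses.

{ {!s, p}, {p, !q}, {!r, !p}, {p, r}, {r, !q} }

There are 2^4 = 16 truth assignments over (p, q, r, s).
Check each against the 5 clauses (columns in the order p, q, r, s):
  F F F F  ✗ fails (p || r)
  F F F T  ✗ fails (!s || p)
  F F T F  ✓ satisfies all
  F F T T  ✗ fails (!s || p)
  F T F F  ✗ fails (p || !q)
  F T F T  ✗ fails (!s || p)
  F T T F  ✗ fails (p || !q)
  F T T T  ✗ fails (!s || p)
  T F F F  ✓ satisfies all
  T F F T  ✓ satisfies all
  T F T F  ✗ fails (!r || !p)
  T F T T  ✗ fails (!r || !p)
  T T F F  ✗ fails (r || !q)
  T T F T  ✗ fails (r || !q)
  T T T F  ✗ fails (!r || !p)
  T T T T  ✗ fails (!r || !p)
3 of the 16 rows are models.

3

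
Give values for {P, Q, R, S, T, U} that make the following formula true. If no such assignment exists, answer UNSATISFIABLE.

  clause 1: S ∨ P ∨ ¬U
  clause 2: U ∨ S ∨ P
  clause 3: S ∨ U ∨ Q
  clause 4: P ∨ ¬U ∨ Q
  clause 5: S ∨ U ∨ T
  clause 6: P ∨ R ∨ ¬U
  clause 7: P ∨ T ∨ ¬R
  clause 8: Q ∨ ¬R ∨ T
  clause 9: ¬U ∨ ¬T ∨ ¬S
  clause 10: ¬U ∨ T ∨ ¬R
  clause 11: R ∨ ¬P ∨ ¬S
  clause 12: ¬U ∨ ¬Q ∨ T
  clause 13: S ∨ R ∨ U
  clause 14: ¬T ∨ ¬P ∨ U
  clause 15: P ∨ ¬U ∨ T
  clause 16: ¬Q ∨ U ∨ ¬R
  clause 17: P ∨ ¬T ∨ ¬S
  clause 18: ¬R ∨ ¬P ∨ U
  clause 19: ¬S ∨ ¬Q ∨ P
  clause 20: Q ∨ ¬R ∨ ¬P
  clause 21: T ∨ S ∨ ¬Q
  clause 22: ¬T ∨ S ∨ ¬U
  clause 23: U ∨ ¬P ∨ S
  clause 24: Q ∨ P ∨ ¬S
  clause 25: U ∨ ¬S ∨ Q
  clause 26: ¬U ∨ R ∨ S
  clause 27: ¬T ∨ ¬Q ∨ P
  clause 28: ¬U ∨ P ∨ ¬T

Branch on S: set S = True.
Branch on U: set U = False.
From the singleton clause (Q), Q = True.
From the singleton clause (¬R), R = False.
From the singleton clause (¬P), P = False.
But (P) is also a unit clause — contradiction.
So U must be the other value — set U = True.
From the singleton clause (¬T), T = False.
From the singleton clause (¬R), R = False.
From the singleton clause (P), P = True.
But (¬P) is also a unit clause — contradiction.
Both values of U lead to a conflict.
So S must be the other value — set S = False.
Branch on P: set P = True.
From the singleton clause (U), U = True.
From the singleton clause (¬T), T = False.
From the singleton clause (¬R), R = False.
But (R) is also a unit clause — contradiction.
So P must be the other value — set P = False.
From the singleton clause (¬U), U = False.
But (U) is also a unit clause — contradiction.
Both values of P lead to a conflict.
Both values of S lead to a conflict.

UNSATISFIABLE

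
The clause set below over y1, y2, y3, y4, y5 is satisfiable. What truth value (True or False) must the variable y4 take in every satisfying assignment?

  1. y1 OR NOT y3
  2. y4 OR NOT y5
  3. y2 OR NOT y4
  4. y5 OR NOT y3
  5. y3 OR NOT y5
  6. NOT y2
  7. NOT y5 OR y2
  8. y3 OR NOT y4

Suppose y4 = true.
The clause (y2) is unit, so y2 = true.
Now (NOT y2) is unsatisfied and unit — conflict.
So every satisfying assignment has y4 = False.

False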